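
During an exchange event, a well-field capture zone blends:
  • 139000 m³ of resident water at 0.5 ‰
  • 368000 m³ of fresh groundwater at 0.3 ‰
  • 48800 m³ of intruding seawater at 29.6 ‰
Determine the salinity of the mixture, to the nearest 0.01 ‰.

2.92 ‰

Total salt / total volume:
salt = 139,000×0.5 + 368,000×0.3 + 48,800×29.6 = 69,500 + 110,400 + 1,444,480 = 1,624,380
volume = 139,000 + 368,000 + 48,800 = 555,800 m³
S = 1,624,380 / 555,800 = 2.9226 ‰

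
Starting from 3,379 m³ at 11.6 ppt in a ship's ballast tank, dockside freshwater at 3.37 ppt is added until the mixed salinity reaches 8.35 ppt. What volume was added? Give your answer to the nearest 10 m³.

2210 m³

Salt balance: 3,379×11.6 + V×3.37 = (3,379+V)×8.35
39,196.4 + 3.37V = 28,214.65 + 8.35V
10,981.75 = 4.98V
V = 2,205.17 m³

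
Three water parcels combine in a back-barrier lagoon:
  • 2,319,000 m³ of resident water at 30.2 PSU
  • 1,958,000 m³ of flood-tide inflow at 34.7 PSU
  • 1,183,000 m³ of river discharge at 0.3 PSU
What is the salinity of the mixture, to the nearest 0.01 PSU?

Total salt / total volume:
salt = 2,319,000×30.2 + 1,958,000×34.7 + 1,183,000×0.3 = 70,033,800 + 67,942,600 + 354,900 = 138,331,300
volume = 2,319,000 + 1,958,000 + 1,183,000 = 5,460,000 m³
S = 138,331,300 / 5,460,000 = 25.3354 PSU

25.34 PSU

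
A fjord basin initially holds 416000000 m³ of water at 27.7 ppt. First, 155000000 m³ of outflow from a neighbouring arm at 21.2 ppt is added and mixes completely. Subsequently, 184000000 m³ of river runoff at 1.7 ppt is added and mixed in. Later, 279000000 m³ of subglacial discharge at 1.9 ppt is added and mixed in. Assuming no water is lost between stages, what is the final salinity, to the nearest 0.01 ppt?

15.14 ppt

Total salt / total volume:
Initial salt = 416,000,000×27.7 = 11,523,200,000
After stage 1: salt = 11,523,200,000 + 155,000,000×21.2 = 14,809,200,000; volume = 571,000,000 m³; S = 25.936 ppt
After stage 2: salt = 14,809,200,000 + 184,000,000×1.7 = 15,122,000,000; volume = 755,000,000 m³; S = 20.029 ppt
After stage 3: salt = 15,122,000,000 + 279,000,000×1.9 = 15,652,100,000; volume = 1,034,000,000 m³
S = 15,652,100,000 / 1,034,000,000 = 15.1374 ppt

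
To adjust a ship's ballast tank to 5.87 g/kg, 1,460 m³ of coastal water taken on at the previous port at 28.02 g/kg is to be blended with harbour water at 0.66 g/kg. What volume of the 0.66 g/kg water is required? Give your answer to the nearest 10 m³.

6210 m³

Salt balance: 1,460×28.02 + V×0.66 = (1,460+V)×5.87
40,909.2 + 0.66V = 8,570.2 + 5.87V
32,339 = 5.21V
V = 6,207.1 m³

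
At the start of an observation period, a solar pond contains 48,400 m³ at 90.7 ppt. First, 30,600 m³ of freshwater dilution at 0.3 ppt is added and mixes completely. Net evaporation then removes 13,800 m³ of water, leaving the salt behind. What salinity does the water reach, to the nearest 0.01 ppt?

After mixing: salt = 48,400×90.7 + 30,600×0.3 = 4,399,060; volume = 79,000 m³
After evaporation: salt unchanged = 4,399,060; volume = 79,000 − 13,800 = 65,200 m³
S = 4,399,060 / 65,200 = 67.4702 ppt

67.47 ppt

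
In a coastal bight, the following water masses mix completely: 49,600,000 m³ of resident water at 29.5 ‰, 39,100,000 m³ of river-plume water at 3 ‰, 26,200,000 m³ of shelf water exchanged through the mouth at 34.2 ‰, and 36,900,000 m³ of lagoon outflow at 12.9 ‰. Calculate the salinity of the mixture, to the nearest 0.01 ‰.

By conservation of dissolved salt,
salt = 49,600,000×29.5 + 39,100,000×3 + 26,200,000×34.2 + 36,900,000×12.9 = 1,463,200,000 + 117,300,000 + 896,040,000 + 476,010,000 = 2,952,550,000
volume = 49,600,000 + 39,100,000 + 26,200,000 + 36,900,000 = 151,800,000 m³
S = 2,952,550,000 / 151,800,000 = 19.4503 ‰

19.45 ‰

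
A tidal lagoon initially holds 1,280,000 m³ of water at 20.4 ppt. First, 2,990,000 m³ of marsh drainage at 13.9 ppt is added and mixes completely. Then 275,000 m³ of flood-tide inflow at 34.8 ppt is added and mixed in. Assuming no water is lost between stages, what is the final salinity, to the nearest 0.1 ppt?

17.0 ppt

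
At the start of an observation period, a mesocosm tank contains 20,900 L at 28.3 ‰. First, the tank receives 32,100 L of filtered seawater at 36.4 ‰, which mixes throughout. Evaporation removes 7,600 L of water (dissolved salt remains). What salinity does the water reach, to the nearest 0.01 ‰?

38.76 ‰

After mixing: salt = 20,900×28.3 + 32,100×36.4 = 1,759,910; volume = 53,000 L
After evaporation: salt unchanged = 1,759,910; volume = 53,000 − 7,600 = 45,400 L
S = 1,759,910 / 45,400 = 38.7645 ‰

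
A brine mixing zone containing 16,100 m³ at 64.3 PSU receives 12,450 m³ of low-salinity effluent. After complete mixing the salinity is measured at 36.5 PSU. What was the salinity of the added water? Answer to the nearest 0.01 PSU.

0.55 PSU

Salt balance: 16,100×64.3 + 12,450×S = 28,550×36.5
1,035,230 + 12,450·S = 1,042,075
S = (1,042,075 − 1,035,230) / 12,450 = 0.5498 PSU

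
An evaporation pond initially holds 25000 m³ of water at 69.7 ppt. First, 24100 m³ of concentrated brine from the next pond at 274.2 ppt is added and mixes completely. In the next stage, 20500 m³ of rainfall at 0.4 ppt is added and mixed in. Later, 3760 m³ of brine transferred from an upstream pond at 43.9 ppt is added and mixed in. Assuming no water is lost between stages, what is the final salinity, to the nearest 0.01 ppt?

116.19 ppt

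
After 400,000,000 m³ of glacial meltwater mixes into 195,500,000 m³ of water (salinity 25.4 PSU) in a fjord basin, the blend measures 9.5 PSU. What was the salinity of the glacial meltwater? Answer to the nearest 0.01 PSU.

1.73 PSU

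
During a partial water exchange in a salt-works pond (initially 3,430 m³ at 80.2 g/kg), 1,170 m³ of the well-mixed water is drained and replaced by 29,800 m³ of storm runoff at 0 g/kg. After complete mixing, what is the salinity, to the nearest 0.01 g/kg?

5.65 g/kg

Remaining after removal: 2,260 m³ at 80.2 g/kg (salt = 181,252)
After addition: salt = 181,252 + 29,800×0 = 181,252; volume = 32,060 m³
S = 181,252 / 32,060 = 5.6535 g/kg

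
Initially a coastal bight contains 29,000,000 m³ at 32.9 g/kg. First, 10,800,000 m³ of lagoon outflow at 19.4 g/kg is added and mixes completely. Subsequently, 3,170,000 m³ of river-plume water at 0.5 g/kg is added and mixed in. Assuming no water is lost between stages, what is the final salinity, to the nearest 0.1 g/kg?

Total salt / total volume:
Initial salt = 29,000,000×32.9 = 954,100,000
After stage 1: salt = 954,100,000 + 10,800,000×19.4 = 1,163,620,000; volume = 39,800,000 m³; S = 29.237 g/kg
After stage 2: salt = 1,163,620,000 + 3,170,000×0.5 = 1,165,205,000; volume = 42,970,000 m³
S = 1,165,205,000 / 42,970,000 = 27.1167 g/kg

27.1 g/kg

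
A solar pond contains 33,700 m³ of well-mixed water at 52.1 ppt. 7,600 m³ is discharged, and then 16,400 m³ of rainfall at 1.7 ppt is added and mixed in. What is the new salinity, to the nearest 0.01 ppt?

32.65 ppt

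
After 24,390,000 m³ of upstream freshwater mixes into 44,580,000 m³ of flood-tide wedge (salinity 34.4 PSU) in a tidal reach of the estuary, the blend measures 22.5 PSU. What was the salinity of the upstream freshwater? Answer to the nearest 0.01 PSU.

0.75 PSU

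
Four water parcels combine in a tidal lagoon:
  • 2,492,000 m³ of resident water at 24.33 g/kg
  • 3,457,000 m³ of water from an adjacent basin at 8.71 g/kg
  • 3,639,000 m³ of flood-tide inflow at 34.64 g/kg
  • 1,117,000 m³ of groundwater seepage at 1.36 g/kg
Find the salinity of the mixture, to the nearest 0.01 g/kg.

Total salt / total volume:
salt = 2,492,000×24.33 + 3,457,000×8.71 + 3,639,000×34.64 + 1,117,000×1.36 = 60,630,360 + 30,110,470 + 126,054,960 + 1,519,120 = 218,314,910
volume = 2,492,000 + 3,457,000 + 3,639,000 + 1,117,000 = 10,705,000 m³
S = 218,314,910 / 10,705,000 = 20.3937 g/kg

20.39 g/kg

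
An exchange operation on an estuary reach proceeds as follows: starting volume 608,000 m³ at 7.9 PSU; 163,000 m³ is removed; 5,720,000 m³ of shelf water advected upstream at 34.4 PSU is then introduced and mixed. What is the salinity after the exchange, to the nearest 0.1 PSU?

Remaining after removal: 445,000 m³ at 7.9 PSU (salt = 3,515,500)
After addition: salt = 3,515,500 + 5,720,000×34.4 = 200,283,500; volume = 6,165,000 m³
S = 200,283,500 / 6,165,000 = 32.4872 PSU

32.5 PSU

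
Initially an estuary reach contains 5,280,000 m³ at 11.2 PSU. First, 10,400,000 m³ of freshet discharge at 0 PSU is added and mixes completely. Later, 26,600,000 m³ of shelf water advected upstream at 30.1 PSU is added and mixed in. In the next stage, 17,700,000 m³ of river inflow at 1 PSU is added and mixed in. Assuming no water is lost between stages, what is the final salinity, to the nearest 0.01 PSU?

14.63 PSU

Weighted by volume,
Initial salt = 5,280,000×11.2 = 59,136,000
After stage 1: salt = 59,136,000 + 10,400,000×0 = 59,136,000; volume = 15,680,000 m³; S = 3.771 PSU
After stage 2: salt = 59,136,000 + 26,600,000×30.1 = 859,796,000; volume = 42,280,000 m³; S = 20.336 PSU
After stage 3: salt = 859,796,000 + 17,700,000×1 = 877,496,000; volume = 59,980,000 m³
S = 877,496,000 / 59,980,000 = 14.6298 PSU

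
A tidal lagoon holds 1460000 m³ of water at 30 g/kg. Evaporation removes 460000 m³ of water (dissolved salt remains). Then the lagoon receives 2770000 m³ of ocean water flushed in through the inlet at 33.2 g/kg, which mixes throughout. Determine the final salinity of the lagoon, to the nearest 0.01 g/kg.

After evaporation: salt = 1,460,000×30 = 43,800,000; volume = 1,460,000 − 460,000 = 1,000,000 m³
After mixing: salt = 43,800,000 + 2,770,000×33.2 = 135,764,000; volume = 1,000,000 + 2,770,000 = 3,770,000 m³
S = 135,764,000 / 3,770,000 = 36.0117 g/kg

36.01 g/kg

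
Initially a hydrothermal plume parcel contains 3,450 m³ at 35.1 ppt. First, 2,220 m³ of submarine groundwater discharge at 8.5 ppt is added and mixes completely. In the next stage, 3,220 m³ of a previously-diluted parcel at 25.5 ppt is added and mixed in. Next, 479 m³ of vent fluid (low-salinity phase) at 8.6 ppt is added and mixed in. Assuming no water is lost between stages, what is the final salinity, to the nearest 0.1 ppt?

24.1 ppt

Mass of salt is conserved:
Initial salt = 3,450×35.1 = 121,095
After stage 1: salt = 121,095 + 2,220×8.5 = 139,965; volume = 5,670 m³; S = 24.685 ppt
After stage 2: salt = 139,965 + 3,220×25.5 = 222,075; volume = 8,890 m³; S = 24.98 ppt
After stage 3: salt = 222,075 + 479×8.6 = 226,194.4; volume = 9,369 m³
S = 226,194.4 / 9,369 = 24.1429 ppt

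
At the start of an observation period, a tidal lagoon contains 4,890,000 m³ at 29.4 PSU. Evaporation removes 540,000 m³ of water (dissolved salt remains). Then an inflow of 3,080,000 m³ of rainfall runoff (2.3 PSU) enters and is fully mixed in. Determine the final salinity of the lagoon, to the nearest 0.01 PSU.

20.30 PSU

After evaporation: salt = 4,890,000×29.4 = 143,766,000; volume = 4,890,000 − 540,000 = 4,350,000 m³
After mixing: salt = 143,766,000 + 3,080,000×2.3 = 150,850,000; volume = 4,350,000 + 3,080,000 = 7,430,000 m³
S = 150,850,000 / 7,430,000 = 20.3028 PSU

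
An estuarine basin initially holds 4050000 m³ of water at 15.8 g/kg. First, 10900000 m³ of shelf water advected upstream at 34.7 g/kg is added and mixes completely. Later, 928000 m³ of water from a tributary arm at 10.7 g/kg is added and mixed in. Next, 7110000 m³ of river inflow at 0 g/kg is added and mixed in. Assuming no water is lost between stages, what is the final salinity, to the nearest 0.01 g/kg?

19.67 g/kg

Total salt / total volume:
Initial salt = 4,050,000×15.8 = 63,990,000
After stage 1: salt = 63,990,000 + 10,900,000×34.7 = 442,220,000; volume = 14,950,000 m³; S = 29.58 g/kg
After stage 2: salt = 442,220,000 + 928,000×10.7 = 452,149,600; volume = 15,878,000 m³; S = 28.476 g/kg
After stage 3: salt = 452,149,600 + 7,110,000×0 = 452,149,600; volume = 22,988,000 m³
S = 452,149,600 / 22,988,000 = 19.6689 g/kg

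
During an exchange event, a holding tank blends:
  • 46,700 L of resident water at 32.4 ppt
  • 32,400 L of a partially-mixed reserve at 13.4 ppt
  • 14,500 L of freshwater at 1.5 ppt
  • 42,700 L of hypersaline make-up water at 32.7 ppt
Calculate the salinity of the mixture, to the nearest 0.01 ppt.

Mass of salt is conserved:
salt = 46,700×32.4 + 32,400×13.4 + 14,500×1.5 + 42,700×32.7 = 1,513,080 + 434,160 + 21,750 + 1,396,290 = 3,365,280
volume = 46,700 + 32,400 + 14,500 + 42,700 = 136,300 L
S = 3,365,280 / 136,300 = 24.6902 ppt

24.69 ppt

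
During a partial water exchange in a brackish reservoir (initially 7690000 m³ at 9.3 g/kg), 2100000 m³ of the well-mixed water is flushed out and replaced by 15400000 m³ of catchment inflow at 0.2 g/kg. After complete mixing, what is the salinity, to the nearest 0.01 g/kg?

Remaining after removal: 5,590,000 m³ at 9.3 g/kg (salt = 51,987,000)
After addition: salt = 51,987,000 + 15,400,000×0.2 = 55,067,000; volume = 20,990,000 m³
S = 55,067,000 / 20,990,000 = 2.6235 g/kg

2.62 g/kg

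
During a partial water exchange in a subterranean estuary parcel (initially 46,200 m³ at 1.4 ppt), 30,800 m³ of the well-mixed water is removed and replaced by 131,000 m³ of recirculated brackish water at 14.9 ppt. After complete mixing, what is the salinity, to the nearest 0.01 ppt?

13.48 ppt

Remaining after removal: 15,400 m³ at 1.4 ppt (salt = 21,560)
After addition: salt = 21,560 + 131,000×14.9 = 1,973,460; volume = 146,400 m³
S = 1,973,460 / 146,400 = 13.4799 ppt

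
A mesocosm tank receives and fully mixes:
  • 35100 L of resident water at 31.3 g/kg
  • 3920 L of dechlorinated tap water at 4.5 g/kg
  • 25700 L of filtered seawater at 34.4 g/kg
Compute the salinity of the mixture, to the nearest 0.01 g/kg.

30.91 g/kg

Total salt / total volume:
salt = 35,100×31.3 + 3,920×4.5 + 25,700×34.4 = 1,098,630 + 17,640 + 884,080 = 2,000,350
volume = 35,100 + 3,920 + 25,700 = 64,720 L
S = 2,000,350 / 64,720 = 30.9078 g/kg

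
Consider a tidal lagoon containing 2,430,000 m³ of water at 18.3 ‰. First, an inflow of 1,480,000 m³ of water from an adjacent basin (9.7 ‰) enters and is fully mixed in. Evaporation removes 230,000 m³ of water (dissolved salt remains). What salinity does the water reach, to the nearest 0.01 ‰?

15.99 ‰

After mixing: salt = 2,430,000×18.3 + 1,480,000×9.7 = 58,825,000; volume = 3,910,000 m³
After evaporation: salt unchanged = 58,825,000; volume = 3,910,000 − 230,000 = 3,680,000 m³
S = 58,825,000 / 3,680,000 = 15.9851 ‰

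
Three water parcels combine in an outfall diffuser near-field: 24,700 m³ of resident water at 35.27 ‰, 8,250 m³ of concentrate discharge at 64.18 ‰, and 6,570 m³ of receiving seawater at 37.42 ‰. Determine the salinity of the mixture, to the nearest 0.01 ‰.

41.66 ‰

Total salt / total volume:
salt = 24,700×35.27 + 8,250×64.18 + 6,570×37.42 = 871,169 + 529,485 + 245,849.4 = 1,646,503.4
volume = 24,700 + 8,250 + 6,570 = 39,520 m³
S = 1,646,503.4 / 39,520 = 41.6625 ‰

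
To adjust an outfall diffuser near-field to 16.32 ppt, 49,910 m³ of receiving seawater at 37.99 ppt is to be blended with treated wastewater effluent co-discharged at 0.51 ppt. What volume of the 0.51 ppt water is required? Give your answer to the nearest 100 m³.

68400 m³

Salt balance: 49,910×37.99 + V×0.51 = (49,910+V)×16.32
1,896,080.9 + 0.51V = 814,531.2 + 16.32V
1,081,549.7 = 15.81V
V = 68,409.22 m³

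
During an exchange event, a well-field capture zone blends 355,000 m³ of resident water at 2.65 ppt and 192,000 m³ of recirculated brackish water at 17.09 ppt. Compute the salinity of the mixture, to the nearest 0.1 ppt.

7.7 ppt

Weighted by volume,
salt = 355,000×2.65 + 192,000×17.09 = 940,750 + 3,281,280 = 4,222,030
volume = 355,000 + 192,000 = 547,000 m³
S = 4,222,030 / 547,000 = 7.719 ppt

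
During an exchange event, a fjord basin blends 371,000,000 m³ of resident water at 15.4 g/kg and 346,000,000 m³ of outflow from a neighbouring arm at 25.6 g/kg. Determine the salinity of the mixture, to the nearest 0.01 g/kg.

By conservation of dissolved salt,
salt = 371,000,000×15.4 + 346,000,000×25.6 = 5,713,400,000 + 8,857,600,000 = 14,571,000,000
volume = 371,000,000 + 346,000,000 = 717,000,000 m³
S = 14,571,000,000 / 717,000,000 = 20.3222 g/kg

20.32 g/kg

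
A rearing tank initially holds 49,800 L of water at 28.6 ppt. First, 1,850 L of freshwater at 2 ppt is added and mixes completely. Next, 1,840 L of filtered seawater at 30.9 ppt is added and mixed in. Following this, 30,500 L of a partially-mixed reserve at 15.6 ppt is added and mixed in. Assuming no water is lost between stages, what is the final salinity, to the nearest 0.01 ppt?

Mass of salt is conserved:
Initial salt = 49,800×28.6 = 1,424,280
After stage 1: salt = 1,424,280 + 1,850×2 = 1,427,980; volume = 51,650 L; S = 27.647 ppt
After stage 2: salt = 1,427,980 + 1,840×30.9 = 1,484,836; volume = 53,490 L; S = 27.759 ppt
After stage 3: salt = 1,484,836 + 30,500×15.6 = 1,960,636; volume = 83,990 L
S = 1,960,636 / 83,990 = 23.3437 ppt

23.34 ppt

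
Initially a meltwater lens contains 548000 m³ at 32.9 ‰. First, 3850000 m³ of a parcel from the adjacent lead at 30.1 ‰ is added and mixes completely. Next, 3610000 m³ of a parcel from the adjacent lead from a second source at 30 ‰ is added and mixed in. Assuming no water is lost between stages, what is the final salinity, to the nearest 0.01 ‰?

Conserving salt mass:
Initial salt = 548,000×32.9 = 18,029,200
After stage 1: salt = 18,029,200 + 3,850,000×30.1 = 133,914,200; volume = 4,398,000 m³; S = 30.449 ‰
After stage 2: salt = 133,914,200 + 3,610,000×30 = 242,214,200; volume = 8,008,000 m³
S = 242,214,200 / 8,008,000 = 30.2465 ‰

30.25 ‰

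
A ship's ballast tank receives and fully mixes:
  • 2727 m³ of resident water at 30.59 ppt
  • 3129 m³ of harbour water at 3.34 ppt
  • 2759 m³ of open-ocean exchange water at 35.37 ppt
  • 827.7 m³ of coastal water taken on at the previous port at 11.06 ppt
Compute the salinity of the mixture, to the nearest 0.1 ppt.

21.2 ppt

Salt balance:
salt = 2,727×30.59 + 3,129×3.34 + 2,759×35.37 + 827.7×11.06 = 83,418.93 + 10,450.86 + 97,585.83 + 9,154.362 = 200,609.982
volume = 2,727 + 3,129 + 2,759 + 827.7 = 9,442.7 m³
S = 200,609.982 / 9,442.7 = 21.245 ppt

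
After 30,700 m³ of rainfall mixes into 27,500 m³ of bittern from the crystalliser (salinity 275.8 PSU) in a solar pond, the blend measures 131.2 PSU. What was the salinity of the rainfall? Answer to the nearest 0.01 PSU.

Salt balance: 27,500×275.8 + 30,700×S = 58,200×131.2
7,584,500 + 30,700·S = 7,635,840
S = (7,635,840 − 7,584,500) / 30,700 = 1.6723 PSU

1.67 PSU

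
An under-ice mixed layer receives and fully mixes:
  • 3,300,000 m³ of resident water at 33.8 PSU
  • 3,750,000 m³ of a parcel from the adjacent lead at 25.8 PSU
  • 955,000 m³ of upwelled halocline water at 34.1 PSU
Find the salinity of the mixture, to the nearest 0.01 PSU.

30.09 PSU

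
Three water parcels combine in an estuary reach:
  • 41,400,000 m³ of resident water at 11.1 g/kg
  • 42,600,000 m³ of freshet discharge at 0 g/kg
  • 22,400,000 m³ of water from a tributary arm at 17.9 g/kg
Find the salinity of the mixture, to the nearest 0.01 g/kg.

8.09 g/kg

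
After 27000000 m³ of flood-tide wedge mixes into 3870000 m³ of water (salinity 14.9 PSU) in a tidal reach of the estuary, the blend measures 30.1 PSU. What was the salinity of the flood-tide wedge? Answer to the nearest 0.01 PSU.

32.28 PSU

Salt balance: 3,870,000×14.9 + 27,000,000×S = 30,870,000×30.1
57,663,000 + 27,000,000·S = 929,187,000
S = (929,187,000 − 57,663,000) / 27,000,000 = 32.2787 PSU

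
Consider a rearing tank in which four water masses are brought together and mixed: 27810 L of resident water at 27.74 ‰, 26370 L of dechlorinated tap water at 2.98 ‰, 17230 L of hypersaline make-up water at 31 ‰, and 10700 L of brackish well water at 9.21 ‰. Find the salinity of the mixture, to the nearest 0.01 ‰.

18.06 ‰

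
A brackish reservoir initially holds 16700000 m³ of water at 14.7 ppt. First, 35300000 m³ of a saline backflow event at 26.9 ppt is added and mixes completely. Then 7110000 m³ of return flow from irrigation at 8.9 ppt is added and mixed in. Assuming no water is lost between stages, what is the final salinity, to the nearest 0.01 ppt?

21.29 ppt

Conserving salt mass:
Initial salt = 16,700,000×14.7 = 245,490,000
After stage 1: salt = 245,490,000 + 35,300,000×26.9 = 1,195,060,000; volume = 52,000,000 m³; S = 22.982 ppt
After stage 2: salt = 1,195,060,000 + 7,110,000×8.9 = 1,258,339,000; volume = 59,110,000 m³
S = 1,258,339,000 / 59,110,000 = 21.2881 ppt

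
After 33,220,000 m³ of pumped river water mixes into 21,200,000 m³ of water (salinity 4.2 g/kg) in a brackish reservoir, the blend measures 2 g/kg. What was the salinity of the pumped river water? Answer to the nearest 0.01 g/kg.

Salt balance: 21,200,000×4.2 + 33,220,000×S = 54,420,000×2
89,040,000 + 33,220,000·S = 108,840,000
S = (108,840,000 − 89,040,000) / 33,220,000 = 0.596 g/kg

0.60 g/kg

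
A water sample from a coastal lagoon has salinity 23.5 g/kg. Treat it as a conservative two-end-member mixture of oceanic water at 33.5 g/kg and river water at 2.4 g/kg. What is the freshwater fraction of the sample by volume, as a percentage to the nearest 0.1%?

Let f be the freshwater fraction. Salt balance per unit volume:
f×2.4 + (1−f)×33.5 = 23.5
f = (33.5 − 23.5) / (33.5 − 2.4) = 10/31.1 = 0.3215

32.2%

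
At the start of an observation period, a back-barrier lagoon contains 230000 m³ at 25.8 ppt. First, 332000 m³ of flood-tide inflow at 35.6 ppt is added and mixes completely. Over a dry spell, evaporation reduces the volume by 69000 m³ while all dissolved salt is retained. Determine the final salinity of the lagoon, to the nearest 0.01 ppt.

36.01 ppt

After mixing: salt = 230,000×25.8 + 332,000×35.6 = 17,753,200; volume = 562,000 m³
After evaporation: salt unchanged = 17,753,200; volume = 562,000 − 69,000 = 493,000 m³
S = 17,753,200 / 493,000 = 36.0105 ppt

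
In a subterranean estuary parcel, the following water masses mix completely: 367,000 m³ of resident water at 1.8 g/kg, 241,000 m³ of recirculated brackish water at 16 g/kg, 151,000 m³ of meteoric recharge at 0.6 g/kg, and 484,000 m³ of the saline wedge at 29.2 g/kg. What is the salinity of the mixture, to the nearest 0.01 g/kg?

15.08 g/kg

Salt balance:
salt = 367,000×1.8 + 241,000×16 + 151,000×0.6 + 484,000×29.2 = 660,600 + 3,856,000 + 90,600 + 14,132,800 = 18,740,000
volume = 367,000 + 241,000 + 151,000 + 484,000 = 1,243,000 m³
S = 18,740,000 / 1,243,000 = 15.0764 g/kg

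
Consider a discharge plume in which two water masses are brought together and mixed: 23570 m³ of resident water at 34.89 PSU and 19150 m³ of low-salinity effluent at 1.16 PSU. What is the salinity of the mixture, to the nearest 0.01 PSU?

19.77 PSU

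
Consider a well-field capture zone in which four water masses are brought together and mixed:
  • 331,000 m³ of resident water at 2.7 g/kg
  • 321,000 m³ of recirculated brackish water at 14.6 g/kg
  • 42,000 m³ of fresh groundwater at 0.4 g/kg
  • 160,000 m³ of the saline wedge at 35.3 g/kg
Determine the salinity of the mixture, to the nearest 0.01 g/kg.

Conserving salt mass:
salt = 331,000×2.7 + 321,000×14.6 + 42,000×0.4 + 160,000×35.3 = 893,700 + 4,686,600 + 16,800 + 5,648,000 = 11,245,100
volume = 331,000 + 321,000 + 42,000 + 160,000 = 854,000 m³
S = 11,245,100 / 854,000 = 13.1676 g/kg

13.17 g/kg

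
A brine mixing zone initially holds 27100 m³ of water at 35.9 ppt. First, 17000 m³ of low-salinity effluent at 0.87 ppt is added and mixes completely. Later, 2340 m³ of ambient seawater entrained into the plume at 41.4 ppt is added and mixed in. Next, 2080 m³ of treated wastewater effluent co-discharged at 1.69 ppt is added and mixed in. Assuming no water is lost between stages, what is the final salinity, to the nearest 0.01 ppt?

Salt balance:
Initial salt = 27,100×35.9 = 972,890
After stage 1: salt = 972,890 + 17,000×0.87 = 987,680; volume = 44,100 m³; S = 22.396 ppt
After stage 2: salt = 987,680 + 2,340×41.4 = 1,084,556; volume = 46,440 m³; S = 23.354 ppt
After stage 3: salt = 1,084,556 + 2,080×1.69 = 1,088,071.2; volume = 48,520 m³
S = 1,088,071.2 / 48,520 = 22.4252 ppt

22.43 ppt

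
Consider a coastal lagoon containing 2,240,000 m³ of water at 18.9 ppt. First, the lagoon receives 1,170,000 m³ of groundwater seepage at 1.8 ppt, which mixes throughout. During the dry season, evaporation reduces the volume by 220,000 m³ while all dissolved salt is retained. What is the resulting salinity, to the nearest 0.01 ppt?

After mixing: salt = 2,240,000×18.9 + 1,170,000×1.8 = 44,442,000; volume = 3,410,000 m³
After evaporation: salt unchanged = 44,442,000; volume = 3,410,000 − 220,000 = 3,190,000 m³
S = 44,442,000 / 3,190,000 = 13.9317 ppt

13.93 ppt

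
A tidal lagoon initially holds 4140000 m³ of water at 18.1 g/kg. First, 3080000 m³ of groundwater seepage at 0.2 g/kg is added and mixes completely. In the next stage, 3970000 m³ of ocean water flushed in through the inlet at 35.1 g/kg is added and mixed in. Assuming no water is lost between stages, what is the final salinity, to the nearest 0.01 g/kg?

Mass of salt is conserved:
Initial salt = 4,140,000×18.1 = 74,934,000
After stage 1: salt = 74,934,000 + 3,080,000×0.2 = 75,550,000; volume = 7,220,000 m³; S = 10.464 g/kg
After stage 2: salt = 75,550,000 + 3,970,000×35.1 = 214,897,000; volume = 11,190,000 m³
S = 214,897,000 / 11,190,000 = 19.2044 g/kg

19.20 g/kg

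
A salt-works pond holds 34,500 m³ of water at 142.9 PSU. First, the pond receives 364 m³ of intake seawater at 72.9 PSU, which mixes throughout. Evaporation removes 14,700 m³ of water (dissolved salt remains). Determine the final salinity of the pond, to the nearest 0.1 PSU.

245.8 PSU

After mixing: salt = 34,500×142.9 + 364×72.9 = 4,956,585.6; volume = 34,864 m³
After evaporation: salt unchanged = 4,956,585.6; volume = 34,864 − 14,700 = 20,164 m³
S = 4,956,585.6 / 20,164 = 245.8136 PSU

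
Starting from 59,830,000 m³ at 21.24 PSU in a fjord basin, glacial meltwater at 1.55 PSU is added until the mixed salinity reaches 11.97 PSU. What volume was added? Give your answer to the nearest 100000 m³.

53200000 m³

Salt balance: 59,830,000×21.24 + V×1.55 = (59,830,000+V)×11.97
1,270,789,200 + 1.55V = 716,165,100 + 11.97V
554,624,100 = 10.42V
V = 53,226,881 m³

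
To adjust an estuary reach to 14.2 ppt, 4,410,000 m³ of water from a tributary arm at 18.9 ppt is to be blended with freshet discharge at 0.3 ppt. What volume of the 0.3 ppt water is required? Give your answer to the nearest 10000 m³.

1490000 m³

Salt balance: 4,410,000×18.9 + V×0.3 = (4,410,000+V)×14.2
83,349,000 + 0.3V = 62,622,000 + 14.2V
20,727,000 = 13.9V
V = 1,491,151.08 m³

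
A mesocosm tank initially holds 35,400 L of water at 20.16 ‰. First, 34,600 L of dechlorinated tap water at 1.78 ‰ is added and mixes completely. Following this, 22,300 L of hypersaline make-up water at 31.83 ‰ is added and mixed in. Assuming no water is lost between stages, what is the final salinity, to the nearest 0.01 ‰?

Conserving salt mass:
Initial salt = 35,400×20.16 = 713,664
After stage 1: salt = 713,664 + 34,600×1.78 = 775,252; volume = 70,000 L; S = 11.075 ‰
After stage 2: salt = 775,252 + 22,300×31.83 = 1,485,061; volume = 92,300 L
S = 1,485,061 / 92,300 = 16.0895 ‰

16.09 ‰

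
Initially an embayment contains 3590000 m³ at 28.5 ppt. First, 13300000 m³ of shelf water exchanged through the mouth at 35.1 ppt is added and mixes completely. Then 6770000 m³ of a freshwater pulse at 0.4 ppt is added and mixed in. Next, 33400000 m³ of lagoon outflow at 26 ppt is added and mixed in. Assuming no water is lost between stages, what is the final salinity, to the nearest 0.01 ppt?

Salt balance:
Initial salt = 3,590,000×28.5 = 102,315,000
After stage 1: salt = 102,315,000 + 13,300,000×35.1 = 569,145,000; volume = 16,890,000 m³; S = 33.697 ppt
After stage 2: salt = 569,145,000 + 6,770,000×0.4 = 571,853,000; volume = 23,660,000 m³; S = 24.17 ppt
After stage 3: salt = 571,853,000 + 33,400,000×26 = 1,440,253,000; volume = 57,060,000 m³
S = 1,440,253,000 / 57,060,000 = 25.241 ppt

25.24 ppt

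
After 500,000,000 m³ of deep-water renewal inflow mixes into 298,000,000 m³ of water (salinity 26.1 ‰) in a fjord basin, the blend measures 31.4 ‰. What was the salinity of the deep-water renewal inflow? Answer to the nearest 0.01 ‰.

Salt balance: 298,000,000×26.1 + 500,000,000×S = 798,000,000×31.4
7,777,800,000 + 500,000,000·S = 25,057,200,000
S = (25,057,200,000 − 7,777,800,000) / 500,000,000 = 34.5588 ‰

34.56 ‰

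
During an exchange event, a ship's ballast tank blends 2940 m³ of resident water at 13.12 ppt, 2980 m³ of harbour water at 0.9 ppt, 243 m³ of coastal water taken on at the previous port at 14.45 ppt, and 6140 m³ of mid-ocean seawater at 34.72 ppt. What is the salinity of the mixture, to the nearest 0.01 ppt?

20.97 ppt

Mass of salt is conserved:
salt = 2,940×13.12 + 2,980×0.9 + 243×14.45 + 6,140×34.72 = 38,572.8 + 2,682 + 3,511.35 + 213,180.8 = 257,946.95
volume = 2,940 + 2,980 + 243 + 6,140 = 12,303 m³
S = 257,946.95 / 12,303 = 20.9662 ppt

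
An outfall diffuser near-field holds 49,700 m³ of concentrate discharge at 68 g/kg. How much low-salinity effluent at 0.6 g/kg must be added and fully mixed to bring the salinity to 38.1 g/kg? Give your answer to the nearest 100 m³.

39600 m³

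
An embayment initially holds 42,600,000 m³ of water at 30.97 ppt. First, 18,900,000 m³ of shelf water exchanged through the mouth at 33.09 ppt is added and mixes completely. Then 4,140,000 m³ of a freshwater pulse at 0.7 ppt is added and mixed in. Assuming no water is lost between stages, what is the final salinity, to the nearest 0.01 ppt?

29.67 ppt

By conservation of dissolved salt,
Initial salt = 42,600,000×30.97 = 1,319,322,000
After stage 1: salt = 1,319,322,000 + 18,900,000×33.09 = 1,944,723,000; volume = 61,500,000 m³; S = 31.622 ppt
After stage 2: salt = 1,944,723,000 + 4,140,000×0.7 = 1,947,621,000; volume = 65,640,000 m³
S = 1,947,621,000 / 65,640,000 = 29.6713 ppt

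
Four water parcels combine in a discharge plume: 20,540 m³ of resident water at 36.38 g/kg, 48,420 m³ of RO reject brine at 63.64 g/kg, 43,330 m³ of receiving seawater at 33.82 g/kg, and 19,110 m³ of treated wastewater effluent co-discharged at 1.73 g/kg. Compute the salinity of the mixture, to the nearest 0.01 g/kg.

40.54 g/kg

Total salt / total volume:
salt = 20,540×36.38 + 48,420×63.64 + 43,330×33.82 + 19,110×1.73 = 747,245.2 + 3,081,448.8 + 1,465,420.6 + 33,060.3 = 5,327,174.9
volume = 20,540 + 48,420 + 43,330 + 19,110 = 131,400 m³
S = 5,327,174.9 / 131,400 = 40.5417 g/kg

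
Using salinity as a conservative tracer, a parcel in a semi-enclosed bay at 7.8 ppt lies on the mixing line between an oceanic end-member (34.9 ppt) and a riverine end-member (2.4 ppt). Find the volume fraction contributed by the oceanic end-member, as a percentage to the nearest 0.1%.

Let g be the oceanic fraction. Salt balance per unit volume:
g×34.9 + (1−g)×2.4 = 7.8
g = (7.8 − 2.4) / (34.9 − 2.4) = 5.4/32.5 = 0.1662

16.6%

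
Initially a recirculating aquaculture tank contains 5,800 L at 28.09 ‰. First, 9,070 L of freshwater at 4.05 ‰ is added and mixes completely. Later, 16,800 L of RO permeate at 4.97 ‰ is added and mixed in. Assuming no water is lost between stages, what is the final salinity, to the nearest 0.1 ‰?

Salt balance:
Initial salt = 5,800×28.09 = 162,922
After stage 1: salt = 162,922 + 9,070×4.05 = 199,655.5; volume = 14,870 L; S = 13.427 ‰
After stage 2: salt = 199,655.5 + 16,800×4.97 = 283,151.5; volume = 31,670 L
S = 283,151.5 / 31,670 = 8.9407 ‰

8.9 ‰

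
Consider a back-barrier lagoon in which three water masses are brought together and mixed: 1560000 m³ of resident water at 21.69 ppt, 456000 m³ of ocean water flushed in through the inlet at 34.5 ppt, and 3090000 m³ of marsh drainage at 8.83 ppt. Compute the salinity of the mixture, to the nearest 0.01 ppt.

Salt balance:
salt = 1,560,000×21.69 + 456,000×34.5 + 3,090,000×8.83 = 33,836,400 + 15,732,000 + 27,284,700 = 76,853,100
volume = 1,560,000 + 456,000 + 3,090,000 = 5,106,000 m³
S = 76,853,100 / 5,106,000 = 15.0515 ppt

15.05 ppt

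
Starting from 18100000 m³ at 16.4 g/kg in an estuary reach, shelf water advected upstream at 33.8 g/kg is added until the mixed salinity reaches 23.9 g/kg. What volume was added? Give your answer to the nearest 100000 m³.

Salt balance: 18,100,000×16.4 + V×33.8 = (18,100,000+V)×23.9
296,840,000 + 33.8V = 432,590,000 + 23.9V
135,750,000 = 9.9V
V = 13,712,121.21 m³

13700000 m³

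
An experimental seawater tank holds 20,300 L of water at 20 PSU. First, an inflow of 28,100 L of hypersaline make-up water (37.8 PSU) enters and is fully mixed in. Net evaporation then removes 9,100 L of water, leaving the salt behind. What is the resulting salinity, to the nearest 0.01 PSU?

37.36 PSU

After mixing: salt = 20,300×20 + 28,100×37.8 = 1,468,180; volume = 48,400 L
After evaporation: salt unchanged = 1,468,180; volume = 48,400 − 9,100 = 39,300 L
S = 1,468,180 / 39,300 = 37.3583 PSU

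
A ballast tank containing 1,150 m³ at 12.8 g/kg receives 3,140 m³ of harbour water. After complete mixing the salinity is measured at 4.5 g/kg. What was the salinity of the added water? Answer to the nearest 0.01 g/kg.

1.46 g/kg

Salt balance: 1,150×12.8 + 3,140×S = 4,290×4.5
14,720 + 3,140·S = 19,305
S = (19,305 − 14,720) / 3,140 = 1.4602 g/kg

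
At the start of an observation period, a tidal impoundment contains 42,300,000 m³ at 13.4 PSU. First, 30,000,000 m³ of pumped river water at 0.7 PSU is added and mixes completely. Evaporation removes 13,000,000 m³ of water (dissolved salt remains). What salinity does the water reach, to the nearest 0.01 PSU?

After mixing: salt = 42,300,000×13.4 + 30,000,000×0.7 = 587,820,000; volume = 72,300,000 m³
After evaporation: salt unchanged = 587,820,000; volume = 72,300,000 − 13,000,000 = 59,300,000 m³
S = 587,820,000 / 59,300,000 = 9.9126 PSU

9.91 PSU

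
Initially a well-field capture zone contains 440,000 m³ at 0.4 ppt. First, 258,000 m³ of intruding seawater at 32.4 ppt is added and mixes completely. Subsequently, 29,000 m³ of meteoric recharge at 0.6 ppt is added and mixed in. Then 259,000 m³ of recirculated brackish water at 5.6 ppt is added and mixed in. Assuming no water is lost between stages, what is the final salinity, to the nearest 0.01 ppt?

10.15 ppt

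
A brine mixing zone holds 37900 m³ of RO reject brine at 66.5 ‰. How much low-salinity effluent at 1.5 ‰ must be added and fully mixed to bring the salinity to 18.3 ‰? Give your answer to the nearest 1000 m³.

109000 m³

Salt balance: 37,900×66.5 + V×1.5 = (37,900+V)×18.3
2,520,350 + 1.5V = 693,570 + 18.3V
1,826,780 = 16.8V
V = 108,736.9 m³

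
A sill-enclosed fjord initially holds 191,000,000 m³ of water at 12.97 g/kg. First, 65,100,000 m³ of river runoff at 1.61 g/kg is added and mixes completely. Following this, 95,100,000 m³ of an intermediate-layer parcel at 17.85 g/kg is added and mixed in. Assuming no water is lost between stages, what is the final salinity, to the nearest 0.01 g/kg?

12.19 g/kg

Total salt / total volume:
Initial salt = 191,000,000×12.97 = 2,477,270,000
After stage 1: salt = 2,477,270,000 + 65,100,000×1.61 = 2,582,081,000; volume = 256,100,000 m³; S = 10.082 g/kg
After stage 2: salt = 2,582,081,000 + 95,100,000×17.85 = 4,279,616,000; volume = 351,200,000 m³
S = 4,279,616,000 / 351,200,000 = 12.1857 g/kg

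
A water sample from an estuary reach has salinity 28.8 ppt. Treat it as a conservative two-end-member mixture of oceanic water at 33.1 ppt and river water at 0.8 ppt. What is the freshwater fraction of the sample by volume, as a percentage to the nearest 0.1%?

Let f be the freshwater fraction. Salt balance per unit volume:
f×0.8 + (1−f)×33.1 = 28.8
f = (33.1 − 28.8) / (33.1 − 0.8) = 4.3/32.3 = 0.1331

13.3%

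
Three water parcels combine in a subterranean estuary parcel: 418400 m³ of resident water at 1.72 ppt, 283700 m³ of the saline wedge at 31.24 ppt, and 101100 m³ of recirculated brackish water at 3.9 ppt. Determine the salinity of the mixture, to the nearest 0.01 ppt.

12.42 ppt

Weighted by volume,
salt = 418,400×1.72 + 283,700×31.24 + 101,100×3.9 = 719,648 + 8,862,788 + 394,290 = 9,976,726
volume = 418,400 + 283,700 + 101,100 = 803,200 m³
S = 9,976,726 / 803,200 = 12.4212 ppt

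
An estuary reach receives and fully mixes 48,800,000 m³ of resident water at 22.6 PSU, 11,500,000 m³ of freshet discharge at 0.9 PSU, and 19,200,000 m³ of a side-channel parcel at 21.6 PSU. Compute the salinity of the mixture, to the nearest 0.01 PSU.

19.22 PSU

Weighted by volume,
salt = 48,800,000×22.6 + 11,500,000×0.9 + 19,200,000×21.6 = 1,102,880,000 + 10,350,000 + 414,720,000 = 1,527,950,000
volume = 48,800,000 + 11,500,000 + 19,200,000 = 79,500,000 m³
S = 1,527,950,000 / 79,500,000 = 19.2195 PSU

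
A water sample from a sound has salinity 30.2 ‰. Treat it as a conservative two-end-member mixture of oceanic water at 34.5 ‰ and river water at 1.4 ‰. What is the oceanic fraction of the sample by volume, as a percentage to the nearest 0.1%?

Let g be the oceanic fraction. Salt balance per unit volume:
g×34.5 + (1−g)×1.4 = 30.2
g = (30.2 − 1.4) / (34.5 − 1.4) = 28.8/33.1 = 0.8701

87.0%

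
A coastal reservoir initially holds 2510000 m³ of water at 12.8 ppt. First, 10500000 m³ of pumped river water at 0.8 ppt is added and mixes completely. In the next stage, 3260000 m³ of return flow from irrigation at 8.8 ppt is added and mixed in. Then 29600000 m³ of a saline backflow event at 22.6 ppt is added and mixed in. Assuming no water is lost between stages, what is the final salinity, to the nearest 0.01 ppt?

By conservation of dissolved salt,
Initial salt = 2,510,000×12.8 = 32,128,000
After stage 1: salt = 32,128,000 + 10,500,000×0.8 = 40,528,000; volume = 13,010,000 m³; S = 3.115 ppt
After stage 2: salt = 40,528,000 + 3,260,000×8.8 = 69,216,000; volume = 16,270,000 m³; S = 4.254 ppt
After stage 3: salt = 69,216,000 + 29,600,000×22.6 = 738,176,000; volume = 45,870,000 m³
S = 738,176,000 / 45,870,000 = 16.0928 ppt

16.09 ppt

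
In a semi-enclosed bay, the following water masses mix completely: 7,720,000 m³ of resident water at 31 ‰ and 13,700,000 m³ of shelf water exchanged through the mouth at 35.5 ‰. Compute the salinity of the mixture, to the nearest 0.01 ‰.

Total salt / total volume:
salt = 7,720,000×31 + 13,700,000×35.5 = 239,320,000 + 486,350,000 = 725,670,000
volume = 7,720,000 + 13,700,000 = 21,420,000 m³
S = 725,670,000 / 21,420,000 = 33.8782 ‰

33.88 ‰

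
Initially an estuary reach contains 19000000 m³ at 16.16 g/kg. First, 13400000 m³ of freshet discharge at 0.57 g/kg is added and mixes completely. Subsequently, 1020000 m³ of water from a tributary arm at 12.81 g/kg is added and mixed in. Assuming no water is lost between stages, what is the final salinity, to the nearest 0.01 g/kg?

9.81 g/kg

By conservation of dissolved salt,
Initial salt = 19,000,000×16.16 = 307,040,000
After stage 1: salt = 307,040,000 + 13,400,000×0.57 = 314,678,000; volume = 32,400,000 m³; S = 9.712 g/kg
After stage 2: salt = 314,678,000 + 1,020,000×12.81 = 327,744,200; volume = 33,420,000 m³
S = 327,744,200 / 33,420,000 = 9.8068 g/kg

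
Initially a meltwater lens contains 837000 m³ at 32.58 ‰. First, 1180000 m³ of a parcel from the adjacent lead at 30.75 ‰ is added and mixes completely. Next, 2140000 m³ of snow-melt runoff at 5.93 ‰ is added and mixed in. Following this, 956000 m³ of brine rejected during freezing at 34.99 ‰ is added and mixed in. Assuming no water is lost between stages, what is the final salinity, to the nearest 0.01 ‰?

Total salt / total volume:
Initial salt = 837,000×32.58 = 27,269,460
After stage 1: salt = 27,269,460 + 1,180,000×30.75 = 63,554,460; volume = 2,017,000 m³; S = 31.509 ‰
After stage 2: salt = 63,554,460 + 2,140,000×5.93 = 76,244,660; volume = 4,157,000 m³; S = 18.341 ‰
After stage 3: salt = 76,244,660 + 956,000×34.99 = 109,695,100; volume = 5,113,000 m³
S = 109,695,100 / 5,113,000 = 21.4542 ‰

21.45 ‰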